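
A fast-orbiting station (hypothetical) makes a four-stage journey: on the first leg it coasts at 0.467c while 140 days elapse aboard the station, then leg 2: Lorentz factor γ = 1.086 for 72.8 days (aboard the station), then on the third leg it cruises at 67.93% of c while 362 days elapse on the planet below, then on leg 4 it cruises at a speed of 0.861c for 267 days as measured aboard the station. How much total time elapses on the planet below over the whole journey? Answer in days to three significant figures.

Leg 1: γ = 1/√(1 − 0.467²) = 1/√0.7819 = 1.131; Δt_1 = 1.131 × 140 = 158.3 days.
Leg 2: γ = 1.086; Δt_2 = 1.086 × 72.8 = 79.06 days.
Leg 3: 362 days is already measured on the planet below.
Leg 4: γ = 1/√(1 − 0.861²) = 1/√0.2587 = 1.966; Δt_4 = 1.966 × 267 = 525.0 days.
Total: 158.3 + 79.06 + 362.0 + 525.0 days.

Δt = 1120 days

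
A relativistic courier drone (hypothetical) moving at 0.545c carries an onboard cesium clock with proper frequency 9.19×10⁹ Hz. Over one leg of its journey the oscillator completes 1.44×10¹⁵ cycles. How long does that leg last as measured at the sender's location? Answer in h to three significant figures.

Δt = 51.9 h

γ = 1/√(1 − 0.545²) = 1/√0.7030 = 1.193
Proper time for N cycles: τ = N/f = 1.44×10¹⁵/(9.19×10⁹) = 1.567×10⁵ s = 43.53 h.
Lab-frame duration Δt = γτ = 1.193 × 43.53 = 51.91 h.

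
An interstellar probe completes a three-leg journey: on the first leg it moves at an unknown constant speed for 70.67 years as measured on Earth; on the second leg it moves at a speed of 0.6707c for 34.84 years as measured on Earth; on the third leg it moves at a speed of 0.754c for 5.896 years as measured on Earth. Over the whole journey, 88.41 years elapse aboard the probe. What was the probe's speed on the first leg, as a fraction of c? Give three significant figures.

β = 0.557

Leg 1: speed unknown; τ_1 = 70.67/γ_1.
Leg 2: γ = 1/√(1 − 0.6707²) = 1/√0.5502 = 1.348; τ_2 = 34.84/1.348 = 25.84 years.
Leg 3: γ = 1/√(1 − 0.754²) = 1/√0.4315 = 1.522; τ_3 = 5.896/1.522 = 3.873 years.
Total proper time: τ_1 + 25.84 + 3.873 = 88.41, so τ_1 = 88.41 − 29.71 = 58.70 years.
γ_1 = 70.67/58.70 = 1.204; β = √(1 − 1/γ²) = √0.3102.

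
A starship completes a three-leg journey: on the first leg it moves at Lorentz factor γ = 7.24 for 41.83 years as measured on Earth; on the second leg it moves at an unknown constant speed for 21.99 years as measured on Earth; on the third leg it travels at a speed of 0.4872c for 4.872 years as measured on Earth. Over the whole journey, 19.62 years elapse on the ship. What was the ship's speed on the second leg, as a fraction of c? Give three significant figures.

β = 0.900

Leg 1: γ = 7.24; τ_1 = 41.83/7.240 = 5.778 years.
Leg 2: speed unknown; τ_2 = 21.99/γ_2.
Leg 3: γ = 1/√(1 − 0.4872²) = 1/√0.7626 = 1.145; τ_3 = 4.872/1.145 = 4.255 years.
Total proper time: 5.778 + τ_2 + 4.255 = 19.62, so τ_2 = 19.62 − 10.03 = 9.588 years.
γ_2 = 21.99/9.588 = 2.294; β = √(1 − 1/γ²) = √0.8099.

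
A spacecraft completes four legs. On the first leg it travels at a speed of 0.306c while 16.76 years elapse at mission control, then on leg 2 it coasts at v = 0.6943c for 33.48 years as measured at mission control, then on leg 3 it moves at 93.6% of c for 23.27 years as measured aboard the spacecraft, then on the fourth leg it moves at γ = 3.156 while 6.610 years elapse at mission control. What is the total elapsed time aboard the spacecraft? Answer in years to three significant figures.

Leg 1: γ = 1/√(1 − 0.306²) = 1/√0.9064 = 1.050; τ_1 = 16.76/1.050 = 15.96 years.
Leg 2: γ = 1/√(1 − 0.6943²) = 1/√0.5179 = 1.389; τ_2 = 33.48/1.389 = 24.10 years.
Leg 3: 23.27 years is already measured aboard the spacecraft.
Leg 4: γ = 3.156; τ_4 = 6.610/3.156 = 2.094 years.
Total: 15.96 + 24.10 + 23.27 + 2.094 years.

τ = 65.4 years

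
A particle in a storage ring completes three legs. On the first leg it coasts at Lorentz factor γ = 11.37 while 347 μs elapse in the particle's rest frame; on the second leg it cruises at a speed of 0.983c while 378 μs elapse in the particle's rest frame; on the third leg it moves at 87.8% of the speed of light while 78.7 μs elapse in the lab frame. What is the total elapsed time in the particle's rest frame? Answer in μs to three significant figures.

Leg 1: 347 μs is already measured in the particle's rest frame.
Leg 2: 378 μs is already measured in the particle's rest frame.
Leg 3: β = 0.878; γ = 1/√(1 − 0.878²) = 1/√0.2291 = 2.089; τ_3 = 78.7/2.089 = 37.67 μs.
Total: 347.0 + 378.0 + 37.67 μs.

τ = 763 μs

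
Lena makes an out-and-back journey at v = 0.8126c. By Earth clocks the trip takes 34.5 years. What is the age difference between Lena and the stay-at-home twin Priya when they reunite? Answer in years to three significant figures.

Δt − τ = 14.4 years

γ = 1/√(1 − 0.8126²) = 1/√0.3397 = 1.716
Lena's elapsed proper time: τ = 34.5/1.716 = 20.11 years.
Age gap = Δt − τ = 34.5 − 20.11 years.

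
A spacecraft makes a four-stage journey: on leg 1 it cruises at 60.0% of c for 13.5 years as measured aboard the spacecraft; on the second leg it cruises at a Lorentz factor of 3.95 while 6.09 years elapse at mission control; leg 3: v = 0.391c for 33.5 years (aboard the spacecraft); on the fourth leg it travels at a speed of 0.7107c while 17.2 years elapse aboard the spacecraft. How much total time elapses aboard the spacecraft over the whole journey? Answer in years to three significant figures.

Leg 1: 13.5 years is already measured aboard the spacecraft.
Leg 2: γ = 3.95; τ_2 = 6.09/3.950 = 1.542 years.
Leg 3: 33.5 years is already measured aboard the spacecraft.
Leg 4: 17.2 years is already measured aboard the spacecraft.
Total: 13.50 + 1.542 + 33.50 + 17.20 years.

τ = 65.7 years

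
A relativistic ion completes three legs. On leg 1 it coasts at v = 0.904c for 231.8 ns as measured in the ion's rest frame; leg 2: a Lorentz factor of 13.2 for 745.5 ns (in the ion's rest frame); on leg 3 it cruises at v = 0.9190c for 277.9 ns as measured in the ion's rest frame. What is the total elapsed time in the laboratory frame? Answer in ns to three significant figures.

Δt = 1.11×10⁴ ns

Leg 1: γ = 1/√(1 − 0.904²) = 1/√0.1828 = 2.339; Δt_1 = 2.339 × 231.8 = 542.2 ns.
Leg 2: γ = 13.2; Δt_2 = 13.20 × 745.5 = 9841 ns.
Leg 3: γ = 1/√(1 − 0.9190²) = 1/√0.1554 = 2.536; Δt_3 = 2.536 × 277.9 = 704.9 ns.
Total: 542.2 + 9841 + 704.9 ns.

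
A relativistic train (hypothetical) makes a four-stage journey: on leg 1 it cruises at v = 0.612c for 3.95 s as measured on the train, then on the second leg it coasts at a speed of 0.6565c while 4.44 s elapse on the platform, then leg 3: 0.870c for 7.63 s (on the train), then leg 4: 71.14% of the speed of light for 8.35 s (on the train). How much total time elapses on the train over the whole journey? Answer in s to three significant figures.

τ = 23.3 s

Leg 1: 3.95 s is already measured on the train.
Leg 2: γ = 1/√(1 − 0.6565²) = 1/√0.5690 = 1.326; τ_2 = 4.44/1.326 = 3.349 s.
Leg 3: 7.63 s is already measured on the train.
Leg 4: 8.35 s is already measured on the train.
Total: 3.950 + 3.349 + 7.630 + 8.350 s.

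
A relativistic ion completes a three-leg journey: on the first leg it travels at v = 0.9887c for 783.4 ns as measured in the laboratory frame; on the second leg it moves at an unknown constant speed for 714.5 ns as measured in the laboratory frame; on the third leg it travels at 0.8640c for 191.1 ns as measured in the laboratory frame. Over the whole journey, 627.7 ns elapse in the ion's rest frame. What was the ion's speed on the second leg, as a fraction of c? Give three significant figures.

β = 0.815

Leg 1: γ = 1/√(1 − 0.9887²) = 1/√0.02247 = 6.671; τ_1 = 783.4/6.671 = 117.4 ns.
Leg 2: speed unknown; τ_2 = 714.5/γ_2.
Leg 3: γ = 1/√(1 − 0.8640²) = 1/√0.2535 = 1.986; τ_3 = 191.1/1.986 = 96.22 ns.
Total proper time: 117.4 + τ_2 + 96.22 = 627.7, so τ_2 = 627.7 − 213.7 = 414.0 ns.
γ_2 = 714.5/414.0 = 1.726; β = √(1 − 1/γ²) = √0.6642.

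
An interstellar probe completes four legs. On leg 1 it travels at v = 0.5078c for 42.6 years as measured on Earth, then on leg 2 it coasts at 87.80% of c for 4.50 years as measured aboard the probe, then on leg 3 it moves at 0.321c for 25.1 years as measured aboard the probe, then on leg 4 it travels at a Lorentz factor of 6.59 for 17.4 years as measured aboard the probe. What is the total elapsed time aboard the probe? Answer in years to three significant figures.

τ = 83.7 years

Leg 1: γ = 1/√(1 − 0.5078²) = 1/√0.7421 = 1.161; τ_1 = 42.6/1.161 = 36.70 years.
Leg 2: 4.50 years is already measured aboard the probe.
Leg 3: 25.1 years is already measured aboard the probe.
Leg 4: 17.4 years is already measured aboard the probe.
Total: 36.70 + 4.500 + 25.10 + 17.40 years.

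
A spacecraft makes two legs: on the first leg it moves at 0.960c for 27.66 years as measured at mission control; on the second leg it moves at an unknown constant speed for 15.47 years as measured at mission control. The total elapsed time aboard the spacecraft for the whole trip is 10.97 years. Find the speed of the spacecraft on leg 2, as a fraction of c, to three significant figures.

β = 0.978

Leg 1: γ = 1/√(1 − 0.960²) = 25/7 ≈ 3.571; τ_1 = 27.66/3.571 = 7.745 years.
Leg 2: speed unknown; τ_2 = 15.47/γ_2.
Total proper time: 7.745 + τ_2 = 10.97, so τ_2 = 10.97 − 7.745 = 3.225 years.
γ_2 = 15.47/3.225 = 4.797; β = √(1 − 1/γ²) = √0.9565.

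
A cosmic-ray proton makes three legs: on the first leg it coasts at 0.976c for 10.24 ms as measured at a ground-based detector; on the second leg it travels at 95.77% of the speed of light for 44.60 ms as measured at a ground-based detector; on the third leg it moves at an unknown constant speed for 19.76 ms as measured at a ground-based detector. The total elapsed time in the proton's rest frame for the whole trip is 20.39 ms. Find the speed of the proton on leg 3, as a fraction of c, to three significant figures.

β = 0.963

Leg 1: γ = 1/√(1 − 0.976²) = 1/√0.04742 = 4.592; τ_1 = 10.24/4.592 = 2.230 ms.
Leg 2: β = 0.9577; γ = 1/√(1 − 0.9577²) = 1/√0.08281 = 3.475; τ_2 = 44.60/3.475 = 12.83 ms.
Leg 3: speed unknown; τ_3 = 19.76/γ_3.
Total proper time: 2.230 + 12.83 + τ_3 = 20.39, so τ_3 = 20.39 − 15.06 = 5.326 ms.
γ_3 = 19.76/5.326 = 3.710; β = √(1 − 1/γ²) = √0.9274.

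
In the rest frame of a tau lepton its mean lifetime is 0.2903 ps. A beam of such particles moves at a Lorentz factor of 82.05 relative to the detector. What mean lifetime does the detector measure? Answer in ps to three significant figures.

γ = 82.05
The rest-frame lifetime is the proper time; the lab measures the dilated interval Δt = γτ₀ = 82.05 × 0.2903 ps.

Δt = 23.8 ps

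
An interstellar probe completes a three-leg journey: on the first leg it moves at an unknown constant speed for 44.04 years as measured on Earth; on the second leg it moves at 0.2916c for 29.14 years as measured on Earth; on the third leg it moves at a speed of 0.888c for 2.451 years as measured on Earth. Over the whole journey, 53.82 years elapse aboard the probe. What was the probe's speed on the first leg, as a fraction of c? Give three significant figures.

β = 0.826

Leg 1: speed unknown; τ_1 = 44.04/γ_1.
Leg 2: γ = 1/√(1 − 0.2916²) = 1/√0.9150 = 1.045; τ_2 = 29.14/1.045 = 27.87 years.
Leg 3: γ = 1/√(1 − 0.888²) = 1/√0.2115 = 2.175; τ_3 = 2.451/2.175 = 1.127 years.
Total proper time: τ_1 + 27.87 + 1.127 = 53.82, so τ_1 = 53.82 − 29.00 = 24.82 years.
γ_1 = 44.04/24.82 = 1.774; β = √(1 − 1/γ²) = √0.6824.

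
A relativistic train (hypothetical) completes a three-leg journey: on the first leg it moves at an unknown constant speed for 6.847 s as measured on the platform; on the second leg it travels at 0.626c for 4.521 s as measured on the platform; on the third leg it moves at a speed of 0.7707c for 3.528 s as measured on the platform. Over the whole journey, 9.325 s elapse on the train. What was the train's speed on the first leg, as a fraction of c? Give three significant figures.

Leg 1: speed unknown; τ_1 = 6.847/γ_1.
Leg 2: γ = 1/√(1 − 0.626²) = 1/√0.6081 = 1.282; τ_2 = 4.521/1.282 = 3.526 s.
Leg 3: γ = 1/√(1 − 0.7707²) = 1/√0.4060 = 1.569; τ_3 = 3.528/1.569 = 2.248 s.
Total proper time: τ_1 + 3.526 + 2.248 = 9.325, so τ_1 = 9.325 − 5.774 = 3.551 s.
γ_1 = 6.847/3.551 = 1.928; β = √(1 − 1/γ²) = √0.7310.

β = 0.855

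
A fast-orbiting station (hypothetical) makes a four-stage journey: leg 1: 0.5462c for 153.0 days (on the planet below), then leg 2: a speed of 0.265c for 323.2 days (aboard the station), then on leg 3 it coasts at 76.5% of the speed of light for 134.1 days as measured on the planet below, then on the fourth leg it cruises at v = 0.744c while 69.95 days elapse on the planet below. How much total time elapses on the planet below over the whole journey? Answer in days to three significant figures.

Leg 1: 153.0 days is already measured on the planet below.
Leg 2: γ = 1/√(1 − 0.265²) = 1/√0.9298 = 1.037; Δt_2 = 1.037 × 323.2 = 335.2 days.
Leg 3: 134.1 days is already measured on the planet below.
Leg 4: 69.95 days is already measured on the planet below.
Total: 153.0 + 335.2 + 134.1 + 69.95 days.

Δt = 692 days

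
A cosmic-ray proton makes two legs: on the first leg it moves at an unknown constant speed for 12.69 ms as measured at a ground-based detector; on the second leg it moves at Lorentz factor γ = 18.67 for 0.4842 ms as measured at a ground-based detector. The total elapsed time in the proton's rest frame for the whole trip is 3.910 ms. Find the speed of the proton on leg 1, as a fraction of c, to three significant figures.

Leg 1: speed unknown; τ_1 = 12.69/γ_1.
Leg 2: γ = 18.67; τ_2 = 0.4842/18.67 = 0.02593 ms.
Total proper time: τ_1 + 0.02593 = 3.910, so τ_1 = 3.910 − 0.02593 = 3.884 ms.
γ_1 = 12.69/3.884 = 3.267; β = √(1 − 1/γ²) = √0.9063.

β = 0.952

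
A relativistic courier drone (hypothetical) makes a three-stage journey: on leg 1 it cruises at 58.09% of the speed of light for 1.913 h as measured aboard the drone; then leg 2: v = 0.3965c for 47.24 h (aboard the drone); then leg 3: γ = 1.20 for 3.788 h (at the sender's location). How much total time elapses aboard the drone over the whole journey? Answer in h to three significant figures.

τ = 52.3 h

Leg 1: 1.913 h is already measured aboard the drone.
Leg 2: 47.24 h is already measured aboard the drone.
Leg 3: γ = 1.20; τ_3 = 3.788/1.200 = 3.157 h.
Total: 1.913 + 47.24 + 3.157 h.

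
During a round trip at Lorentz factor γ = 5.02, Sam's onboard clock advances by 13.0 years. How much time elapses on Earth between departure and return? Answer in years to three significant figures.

Δt = 65.3 years

γ = 5.02
Earth-frame duration is the dilated interval: Δt = γτ = 5.020 × 13.0 years.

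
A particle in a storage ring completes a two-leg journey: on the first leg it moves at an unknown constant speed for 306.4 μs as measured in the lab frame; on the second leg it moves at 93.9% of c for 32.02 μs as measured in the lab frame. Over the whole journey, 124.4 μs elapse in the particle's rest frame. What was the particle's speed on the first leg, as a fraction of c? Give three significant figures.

β = 0.929

Leg 1: speed unknown; τ_1 = 306.4/γ_1.
Leg 2: β = 0.939; γ = 1/√(1 − 0.939²) = 1/√0.1183 = 2.908; τ_2 = 32.02/2.908 = 11.01 μs.
Total proper time: τ_1 + 11.01 = 124.4, so τ_1 = 124.4 − 11.01 = 113.4 μs.
γ_1 = 306.4/113.4 = 2.702; β = √(1 − 1/γ²) = √0.8631.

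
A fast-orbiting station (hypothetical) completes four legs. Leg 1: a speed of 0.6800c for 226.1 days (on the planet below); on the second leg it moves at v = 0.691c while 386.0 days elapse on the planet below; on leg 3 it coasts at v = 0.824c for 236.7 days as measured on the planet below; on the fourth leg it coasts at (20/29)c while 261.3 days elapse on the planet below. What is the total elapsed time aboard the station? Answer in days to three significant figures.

Leg 1: γ = 1/√(1 − 0.6800²) = 1/√0.5376 = 1.364; τ_1 = 226.1/1.364 = 165.8 days.
Leg 2: γ = 1/√(1 − 0.691²) = 1/√0.5225 = 1.383; τ_2 = 386.0/1.383 = 279.0 days.
Leg 3: γ = 1/√(1 − 0.824²) = 1/√0.3210 = 1.765; τ_3 = 236.7/1.765 = 134.1 days.
Leg 4: γ = 1/√(1 − (20/29)²) = 29/21 ≈ 1.381; τ_4 = 261.3/1.381 = 189.2 days.
Total: 165.8 + 279.0 + 134.1 + 189.2 days.

τ = 768 days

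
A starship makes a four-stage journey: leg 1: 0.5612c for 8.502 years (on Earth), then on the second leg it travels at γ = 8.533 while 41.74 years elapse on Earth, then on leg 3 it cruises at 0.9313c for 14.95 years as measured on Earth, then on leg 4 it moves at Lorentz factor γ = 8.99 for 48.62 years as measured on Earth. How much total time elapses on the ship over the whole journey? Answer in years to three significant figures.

Leg 1: γ = 1/√(1 − 0.5612²) = 1/√0.6851 = 1.208; τ_1 = 8.502/1.208 = 7.037 years.
Leg 2: γ = 8.533; τ_2 = 41.74/8.533 = 4.892 years.
Leg 3: γ = 1/√(1 − 0.9313²) = 1/√0.1327 = 2.745; τ_3 = 14.95/2.745 = 5.446 years.
Leg 4: γ = 8.99; τ_4 = 48.62/8.990 = 5.408 years.
Total: 7.037 + 4.892 + 5.446 + 5.408 years.

τ = 22.8 years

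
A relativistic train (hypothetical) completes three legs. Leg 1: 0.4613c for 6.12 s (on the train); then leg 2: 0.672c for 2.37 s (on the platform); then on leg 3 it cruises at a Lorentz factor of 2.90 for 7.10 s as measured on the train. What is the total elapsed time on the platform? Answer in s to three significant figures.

Leg 1: γ = 1/√(1 − 0.4613²) = 1/√0.7872 = 1.127; Δt_1 = 1.127 × 6.12 = 6.898 s.
Leg 2: 2.37 s is already measured on the platform.
Leg 3: γ = 2.90; Δt_3 = 2.900 × 7.10 = 20.59 s.
Total: 6.898 + 2.370 + 20.59 s.

Δt = 29.9 s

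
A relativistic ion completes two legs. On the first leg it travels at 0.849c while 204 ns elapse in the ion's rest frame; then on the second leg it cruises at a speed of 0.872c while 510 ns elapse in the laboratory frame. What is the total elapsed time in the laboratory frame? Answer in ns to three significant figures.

Leg 1: γ = 1/√(1 − 0.849²) = 1/√0.2792 = 1.893; Δt_1 = 1.893 × 204 = 386.1 ns.
Leg 2: 510 ns is already measured in the laboratory frame.
Total: 386.1 + 510.0 ns.

Δt = 896 ns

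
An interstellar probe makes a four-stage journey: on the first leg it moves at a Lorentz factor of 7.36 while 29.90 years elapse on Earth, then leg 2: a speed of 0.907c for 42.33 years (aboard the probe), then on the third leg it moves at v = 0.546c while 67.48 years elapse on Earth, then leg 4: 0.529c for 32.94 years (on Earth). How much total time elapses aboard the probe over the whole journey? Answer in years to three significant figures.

τ = 131 years

Leg 1: γ = 7.36; τ_1 = 29.90/7.360 = 4.063 years.
Leg 2: 42.33 years is already measured aboard the probe.
Leg 3: γ = 1/√(1 − 0.546²) = 1/√0.7019 = 1.194; τ_3 = 67.48/1.194 = 56.53 years.
Leg 4: γ = 1/√(1 − 0.529²) = 1/√0.7202 = 1.178; τ_4 = 32.94/1.178 = 27.95 years.
Total: 4.063 + 42.33 + 56.53 + 27.95 years.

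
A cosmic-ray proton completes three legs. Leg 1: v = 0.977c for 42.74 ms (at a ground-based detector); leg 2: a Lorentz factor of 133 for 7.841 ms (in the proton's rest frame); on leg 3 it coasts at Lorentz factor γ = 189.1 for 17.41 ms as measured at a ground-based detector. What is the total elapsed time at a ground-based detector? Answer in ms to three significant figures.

Δt = 1100 ms

Leg 1: 42.74 ms is already measured at a ground-based detector.
Leg 2: γ = 133; Δt_2 = 133.0 × 7.841 = 1043 ms.
Leg 3: 17.41 ms is already measured at a ground-based detector.
Total: 42.74 + 1043 + 17.41 ms.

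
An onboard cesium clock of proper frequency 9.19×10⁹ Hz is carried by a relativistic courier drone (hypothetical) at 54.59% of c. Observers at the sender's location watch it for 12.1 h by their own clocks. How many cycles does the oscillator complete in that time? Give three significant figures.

β = 0.5459; γ = 1/√(1 − 0.5459²) = 1/√0.7020 = 1.194
During 12.1 h of lab time, the oscillator's proper time advances by τ = Δt/γ = 12.1/1.194 = 10.14 h = 3.650×10⁴ s.
N = f × τ = 9.19×10⁹ × 3.650×10⁴ = 3.354×10¹⁴.

N = 3.35×10¹⁴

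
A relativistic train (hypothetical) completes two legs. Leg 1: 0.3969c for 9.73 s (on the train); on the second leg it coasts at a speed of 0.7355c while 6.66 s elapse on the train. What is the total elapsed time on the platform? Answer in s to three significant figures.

Δt = 20.4 s

Leg 1: γ = 1/√(1 − 0.3969²) = 1/√0.8425 = 1.089; Δt_1 = 1.089 × 9.73 = 10.60 s.
Leg 2: γ = 1/√(1 − 0.7355²) = 1/√0.4590 = 1.476; Δt_2 = 1.476 × 6.66 = 9.830 s.
Total: 10.60 + 9.830 s.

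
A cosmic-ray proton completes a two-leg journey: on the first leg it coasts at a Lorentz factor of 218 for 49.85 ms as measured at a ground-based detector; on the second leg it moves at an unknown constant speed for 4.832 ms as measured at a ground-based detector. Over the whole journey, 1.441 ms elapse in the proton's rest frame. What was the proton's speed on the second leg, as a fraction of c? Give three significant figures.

β = 0.968

Leg 1: γ = 218; τ_1 = 49.85/218.0 = 0.2287 ms.
Leg 2: speed unknown; τ_2 = 4.832/γ_2.
Total proper time: 0.2287 + τ_2 = 1.441, so τ_2 = 1.441 − 0.2287 = 1.212 ms.
γ_2 = 4.832/1.212 = 3.986; β = √(1 − 1/γ²) = √0.9371.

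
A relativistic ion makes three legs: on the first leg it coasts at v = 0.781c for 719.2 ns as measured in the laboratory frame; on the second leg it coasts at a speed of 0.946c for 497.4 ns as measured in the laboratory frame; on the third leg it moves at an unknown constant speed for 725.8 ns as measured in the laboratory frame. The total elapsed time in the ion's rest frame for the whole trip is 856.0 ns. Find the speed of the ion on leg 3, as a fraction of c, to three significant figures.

β = 0.941

Leg 1: γ = 1/√(1 − 0.781²) = 1/√0.3900 = 1.601; τ_1 = 719.2/1.601 = 449.2 ns.
Leg 2: γ = 1/√(1 − 0.946²) = 1/√0.1051 = 3.085; τ_2 = 497.4/3.085 = 161.2 ns.
Leg 3: speed unknown; τ_3 = 725.8/γ_3.
Total proper time: 449.2 + 161.2 + τ_3 = 856.0, so τ_3 = 856.0 − 610.4 = 245.6 ns.
γ_3 = 725.8/245.6 = 2.955; β = √(1 − 1/γ²) = √0.8855.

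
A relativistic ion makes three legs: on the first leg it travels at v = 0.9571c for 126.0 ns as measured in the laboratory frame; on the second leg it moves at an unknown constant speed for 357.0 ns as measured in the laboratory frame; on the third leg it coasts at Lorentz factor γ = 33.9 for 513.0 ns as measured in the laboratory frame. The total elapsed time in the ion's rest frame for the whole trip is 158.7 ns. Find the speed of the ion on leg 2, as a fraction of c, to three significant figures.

β = 0.954

Leg 1: γ = 1/√(1 − 0.9571²) = 1/√0.08396 = 3.451; τ_1 = 126.0/3.451 = 36.51 ns.
Leg 2: speed unknown; τ_2 = 357.0/γ_2.
Leg 3: γ = 33.9; τ_3 = 513.0/33.90 = 15.13 ns.
Total proper time: 36.51 + τ_2 + 15.13 = 158.7, so τ_2 = 158.7 − 51.64 = 107.1 ns.
γ_2 = 357.0/107.1 = 3.335; β = √(1 − 1/γ²) = √0.9101.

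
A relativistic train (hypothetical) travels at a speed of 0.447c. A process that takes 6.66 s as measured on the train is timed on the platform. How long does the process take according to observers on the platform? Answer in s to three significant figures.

Δt = 7.45 s

γ = 1/√(1 − 0.447²) = 1/√0.8002 = 1.118
The interval measured on the train is the proper time (both events occur at the same place in that frame); the lab-frame interval is Δt = γτ = 1.118 × 6.66 s.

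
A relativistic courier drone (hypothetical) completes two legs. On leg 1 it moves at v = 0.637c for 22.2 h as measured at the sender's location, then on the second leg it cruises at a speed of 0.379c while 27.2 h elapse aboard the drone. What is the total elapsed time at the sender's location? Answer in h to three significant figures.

Leg 1: 22.2 h is already measured at the sender's location.
Leg 2: γ = 1/√(1 − 0.379²) = 1/√0.8564 = 1.081; Δt_2 = 1.081 × 27.2 = 29.39 h.
Total: 22.20 + 29.39 h.

Δt = 51.6 h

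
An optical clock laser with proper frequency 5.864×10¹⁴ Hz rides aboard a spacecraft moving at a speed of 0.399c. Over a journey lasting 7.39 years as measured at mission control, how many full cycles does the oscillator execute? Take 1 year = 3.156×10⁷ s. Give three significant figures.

γ = 1/√(1 − 0.399²) = 1/√0.8408 = 1.091
The oscillator's own cycle count is N = f × τ where τ is the proper time aboard the spacecraft. τ = Δt/γ = 7.39/1.091 = 6.776 years = 2.139×10⁸ s.
N = 5.864×10¹⁴ × 2.139×10⁸ = 1.254×10²³.

N = 1.25×10²³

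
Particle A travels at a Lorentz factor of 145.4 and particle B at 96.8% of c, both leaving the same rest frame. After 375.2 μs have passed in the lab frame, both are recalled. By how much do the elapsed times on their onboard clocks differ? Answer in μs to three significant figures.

A: γ = 145.4; τ_A = 375.2/145.4 = 2.580 μs.
B: β = 0.968; γ = 1/√(1 − 0.968²) = 1/√0.06298 = 3.985; τ_B = 375.2/3.985 = 94.16 μs.

|τ_A − τ_B| = 91.6 μs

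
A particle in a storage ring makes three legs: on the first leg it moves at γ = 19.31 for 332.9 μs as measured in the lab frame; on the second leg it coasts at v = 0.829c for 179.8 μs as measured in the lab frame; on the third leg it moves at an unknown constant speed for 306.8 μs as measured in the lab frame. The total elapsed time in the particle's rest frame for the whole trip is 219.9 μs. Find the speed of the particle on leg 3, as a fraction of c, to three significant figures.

β = 0.943

Leg 1: γ = 19.31; τ_1 = 332.9/19.31 = 17.24 μs.
Leg 2: γ = 1/√(1 − 0.829²) = 1/√0.3128 = 1.788; τ_2 = 179.8/1.788 = 100.6 μs.
Leg 3: speed unknown; τ_3 = 306.8/γ_3.
Total proper time: 17.24 + 100.6 + τ_3 = 219.9, so τ_3 = 219.9 − 117.8 = 102.1 μs.
γ_3 = 306.8/102.1 = 3.005; β = √(1 − 1/γ²) = √0.8892.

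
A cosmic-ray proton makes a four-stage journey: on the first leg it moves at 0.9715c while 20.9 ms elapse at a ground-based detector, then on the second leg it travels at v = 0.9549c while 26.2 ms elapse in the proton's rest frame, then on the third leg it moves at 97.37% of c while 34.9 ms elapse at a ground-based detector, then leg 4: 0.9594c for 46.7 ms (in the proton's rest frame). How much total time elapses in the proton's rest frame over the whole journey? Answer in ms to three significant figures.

Leg 1: γ = 1/√(1 − 0.9715²) = 1/√0.05619 = 4.219; τ_1 = 20.9/4.219 = 4.954 ms.
Leg 2: 26.2 ms is already measured in the proton's rest frame.
Leg 3: β = 0.9737; γ = 1/√(1 − 0.9737²) = 1/√0.05191 = 4.389; τ_3 = 34.9/4.389 = 7.951 ms.
Leg 4: 46.7 ms is already measured in the proton's rest frame.
Total: 4.954 + 26.20 + 7.951 + 46.70 ms.

τ = 85.8 ms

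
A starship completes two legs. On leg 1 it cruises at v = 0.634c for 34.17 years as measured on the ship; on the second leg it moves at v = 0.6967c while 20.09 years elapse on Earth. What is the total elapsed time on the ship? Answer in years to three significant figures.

τ = 48.6 years

Leg 1: 34.17 years is already measured on the ship.
Leg 2: γ = 1/√(1 − 0.6967²) = 1/√0.5146 = 1.394; τ_2 = 20.09/1.394 = 14.41 years.
Total: 34.17 + 14.41 years.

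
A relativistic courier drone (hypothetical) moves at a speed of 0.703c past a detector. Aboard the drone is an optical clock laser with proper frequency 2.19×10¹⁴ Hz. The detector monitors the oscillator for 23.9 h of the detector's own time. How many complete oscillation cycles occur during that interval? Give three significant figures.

γ = 1/√(1 − 0.703²) = 1/√0.5058 = 1.406
During 23.9 h of lab time, the oscillator's proper time advances by τ = Δt/γ = 23.9/1.406 = 17.00 h = 6.119×10⁴ s.
N = f × τ = 2.19×10¹⁴ × 6.119×10⁴ = 1.340×10¹⁹.

N = 1.34×10¹⁹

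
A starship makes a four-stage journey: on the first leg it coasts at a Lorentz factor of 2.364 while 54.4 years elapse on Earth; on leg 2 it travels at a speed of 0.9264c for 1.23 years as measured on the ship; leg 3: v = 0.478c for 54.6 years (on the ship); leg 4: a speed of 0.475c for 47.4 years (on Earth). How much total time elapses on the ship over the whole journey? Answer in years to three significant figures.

τ = 121 years

Leg 1: γ = 2.364; τ_1 = 54.4/2.364 = 23.01 years.
Leg 2: 1.23 years is already measured on the ship.
Leg 3: 54.6 years is already measured on the ship.
Leg 4: γ = 1/√(1 − 0.475²) = 1/√0.7744 = 1.136; τ_4 = 47.4/1.136 = 41.71 years.
Total: 23.01 + 1.230 + 54.60 + 41.71 years.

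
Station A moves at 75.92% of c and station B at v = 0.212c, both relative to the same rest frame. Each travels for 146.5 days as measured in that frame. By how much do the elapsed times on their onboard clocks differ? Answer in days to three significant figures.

|τ_A − τ_B| = 47.8 days

A: β = 0.7592; γ = 1/√(1 − 0.7592²) = 1/√0.4236 = 1.536; τ_A = 146.5/1.536 = 95.35 days.
B: γ = 1/√(1 − 0.212²) = 1/√0.9551 = 1.023; τ_B = 146.5/1.023 = 143.2 days.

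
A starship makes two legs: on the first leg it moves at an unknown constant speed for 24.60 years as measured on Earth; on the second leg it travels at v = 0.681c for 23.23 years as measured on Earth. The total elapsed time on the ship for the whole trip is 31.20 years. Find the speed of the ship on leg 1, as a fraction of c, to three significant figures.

Leg 1: speed unknown; τ_1 = 24.60/γ_1.
Leg 2: γ = 1/√(1 − 0.681²) = 1/√0.5362 = 1.366; τ_2 = 23.23/1.366 = 17.01 years.
Total proper time: τ_1 + 17.01 = 31.20, so τ_1 = 31.20 − 17.01 = 14.19 years.
γ_1 = 24.60/14.19 = 1.734; β = √(1 − 1/γ²) = √0.6673.

β = 0.817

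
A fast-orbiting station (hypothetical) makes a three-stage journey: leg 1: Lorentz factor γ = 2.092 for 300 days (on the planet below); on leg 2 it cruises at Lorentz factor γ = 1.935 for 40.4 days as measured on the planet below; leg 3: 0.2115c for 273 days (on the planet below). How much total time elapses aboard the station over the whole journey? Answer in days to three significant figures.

Leg 1: γ = 2.092; τ_1 = 300/2.092 = 143.4 days.
Leg 2: γ = 1.935; τ_2 = 40.4/1.935 = 20.88 days.
Leg 3: γ = 1/√(1 − 0.2115²) = 1/√0.9553 = 1.023; τ_3 = 273/1.023 = 266.8 days.
Total: 143.4 + 20.88 + 266.8 days.

τ = 431 days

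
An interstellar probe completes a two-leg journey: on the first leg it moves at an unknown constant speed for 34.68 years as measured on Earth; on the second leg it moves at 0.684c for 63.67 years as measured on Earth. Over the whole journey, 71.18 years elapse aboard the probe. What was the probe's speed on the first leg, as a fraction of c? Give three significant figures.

β = 0.701

Leg 1: speed unknown; τ_1 = 34.68/γ_1.
Leg 2: γ = 1/√(1 − 0.684²) = 1/√0.5321 = 1.371; τ_2 = 63.67/1.371 = 46.45 years.
Total proper time: τ_1 + 46.45 = 71.18, so τ_1 = 71.18 − 46.45 = 24.73 years.
γ_1 = 34.68/24.73 = 1.402; β = √(1 − 1/γ²) = √0.4913.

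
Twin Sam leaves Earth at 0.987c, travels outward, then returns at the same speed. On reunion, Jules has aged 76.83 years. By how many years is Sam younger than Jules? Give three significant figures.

Δt − τ = 64.5 years

γ = 1/√(1 − 0.987²) = 1/√0.02583 = 6.222
Sam's elapsed proper time: τ = 76.83/6.222 = 12.35 years.
Age gap = Δt − τ = 76.83 − 12.35 years.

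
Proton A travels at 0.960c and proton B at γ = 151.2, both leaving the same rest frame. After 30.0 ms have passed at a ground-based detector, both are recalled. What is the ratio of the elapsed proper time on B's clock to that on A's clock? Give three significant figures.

τ_B/τ_A = 0.0236

A: γ = 1/√(1 − 0.960²) = 25/7 ≈ 3.571. B: γ = 151.2.
τ_A/τ_B = γ_B/γ_A = 151.2/3.571 = 42.34, so τ_B/τ_A = 0.02362.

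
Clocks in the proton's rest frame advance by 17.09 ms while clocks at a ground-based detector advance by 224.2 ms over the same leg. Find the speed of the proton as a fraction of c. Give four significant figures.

β = 0.9971

The proper time is measured in the proton's rest frame (both events occur at the proton's location); Δt is measured at a ground-based detector. γ = Δt/τ = 224.2/17.09 = 13.12.
β = √(1 − 1/γ²) = √(1 − 0.005810) = √0.9942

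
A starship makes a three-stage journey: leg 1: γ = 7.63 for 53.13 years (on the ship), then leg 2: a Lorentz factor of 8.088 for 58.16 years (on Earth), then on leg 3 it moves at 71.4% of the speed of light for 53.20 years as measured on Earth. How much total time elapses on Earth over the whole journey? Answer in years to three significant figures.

Δt = 517 years

Leg 1: γ = 7.63; Δt_1 = 7.630 × 53.13 = 405.4 years.
Leg 2: 58.16 years is already measured on Earth.
Leg 3: 53.20 years is already measured on Earth.
Total: 405.4 + 58.16 + 53.20 years.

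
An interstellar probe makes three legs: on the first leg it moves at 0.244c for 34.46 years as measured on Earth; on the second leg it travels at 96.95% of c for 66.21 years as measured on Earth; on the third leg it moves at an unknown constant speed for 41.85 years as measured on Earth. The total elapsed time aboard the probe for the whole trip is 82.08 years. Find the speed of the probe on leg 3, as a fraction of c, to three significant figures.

β = 0.632

Leg 1: γ = 1/√(1 − 0.244²) = 1/√0.9405 = 1.031; τ_1 = 34.46/1.031 = 33.42 years.
Leg 2: β = 0.9695; γ = 1/√(1 − 0.9695²) = 1/√0.06007 = 4.080; τ_2 = 66.21/4.080 = 16.23 years.
Leg 3: speed unknown; τ_3 = 41.85/γ_3.
Total proper time: 33.42 + 16.23 + τ_3 = 82.08, so τ_3 = 82.08 − 49.65 = 32.43 years.
γ_3 = 41.85/32.43 = 1.290; β = √(1 − 1/γ²) = √0.3994.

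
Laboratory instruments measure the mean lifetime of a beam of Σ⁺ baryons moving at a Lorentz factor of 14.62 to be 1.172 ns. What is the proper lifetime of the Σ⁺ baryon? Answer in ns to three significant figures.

τ₀ = 0.0802 ns

γ = 14.62
The lab-frame lifetime is the dilated interval; the proper lifetime is τ₀ = Δt/γ = 1.172/14.62 ns.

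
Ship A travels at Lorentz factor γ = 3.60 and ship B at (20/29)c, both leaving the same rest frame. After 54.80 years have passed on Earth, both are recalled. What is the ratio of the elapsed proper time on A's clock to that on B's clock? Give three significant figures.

A: γ = 3.60. B: γ = 1/√(1 − (20/29)²) = 29/21 ≈ 1.381.
τ_A/τ_B = γ_B/γ_A = 1.381/3.600 = 0.3836, so τ_A/τ_B = 0.3836.

τ_A/τ_B = 0.384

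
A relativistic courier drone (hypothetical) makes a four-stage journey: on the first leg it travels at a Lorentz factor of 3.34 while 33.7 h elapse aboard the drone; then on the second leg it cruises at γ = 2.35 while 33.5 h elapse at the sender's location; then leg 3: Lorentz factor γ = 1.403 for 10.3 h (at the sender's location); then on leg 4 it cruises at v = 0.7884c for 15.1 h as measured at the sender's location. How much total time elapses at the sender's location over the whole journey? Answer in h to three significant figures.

Leg 1: γ = 3.34; Δt_1 = 3.340 × 33.7 = 112.6 h.
Leg 2: 33.5 h is already measured at the sender's location.
Leg 3: 10.3 h is already measured at the sender's location.
Leg 4: 15.1 h is already measured at the sender's location.
Total: 112.6 + 33.50 + 10.30 + 15.10 h.

Δt = 171 h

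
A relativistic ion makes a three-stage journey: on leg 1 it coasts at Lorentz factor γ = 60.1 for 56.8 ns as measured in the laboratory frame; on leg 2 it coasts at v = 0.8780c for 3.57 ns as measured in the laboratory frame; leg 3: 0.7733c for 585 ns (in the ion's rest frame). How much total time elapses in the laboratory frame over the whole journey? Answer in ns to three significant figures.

Δt = 983 ns

Leg 1: 56.8 ns is already measured in the laboratory frame.
Leg 2: 3.57 ns is already measured in the laboratory frame.
Leg 3: γ = 1/√(1 − 0.7733²) = 1/√0.4020 = 1.577; Δt_3 = 1.577 × 585 = 922.7 ns.
Total: 56.80 + 3.570 + 922.7 ns.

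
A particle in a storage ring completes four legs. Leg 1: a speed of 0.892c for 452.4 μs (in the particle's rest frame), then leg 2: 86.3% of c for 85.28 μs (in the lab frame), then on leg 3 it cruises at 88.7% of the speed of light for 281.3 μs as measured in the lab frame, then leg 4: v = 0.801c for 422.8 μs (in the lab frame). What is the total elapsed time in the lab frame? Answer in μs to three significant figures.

Δt = 1790 μs

Leg 1: γ = 1/√(1 − 0.892²) = 1/√0.2043 = 2.212; Δt_1 = 2.212 × 452.4 = 1001 μs.
Leg 2: 85.28 μs is already measured in the lab frame.
Leg 3: 281.3 μs is already measured in the lab frame.
Leg 4: 422.8 μs is already measured in the lab frame.
Total: 1001 + 85.28 + 281.3 + 422.8 μs.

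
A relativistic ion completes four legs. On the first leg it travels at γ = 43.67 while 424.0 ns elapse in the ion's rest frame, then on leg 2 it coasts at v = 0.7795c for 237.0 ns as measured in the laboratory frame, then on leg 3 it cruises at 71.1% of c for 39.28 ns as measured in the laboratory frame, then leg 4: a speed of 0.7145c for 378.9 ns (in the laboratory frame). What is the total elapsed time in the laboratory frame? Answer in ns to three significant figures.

Δt = 1.92×10⁴ ns

Leg 1: γ = 43.67; Δt_1 = 43.67 × 424.0 = 1.852×10⁴ ns.
Leg 2: 237.0 ns is already measured in the laboratory frame.
Leg 3: 39.28 ns is already measured in the laboratory frame.
Leg 4: 378.9 ns is already measured in the laboratory frame.
Total: 1.852×10⁴ + 237.0 + 39.28 + 378.9 ns.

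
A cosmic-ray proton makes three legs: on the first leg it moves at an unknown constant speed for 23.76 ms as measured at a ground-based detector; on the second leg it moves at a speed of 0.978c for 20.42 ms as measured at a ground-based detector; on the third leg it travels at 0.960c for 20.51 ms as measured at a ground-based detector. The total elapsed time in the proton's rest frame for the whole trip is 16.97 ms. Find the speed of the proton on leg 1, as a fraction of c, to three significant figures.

Leg 1: speed unknown; τ_1 = 23.76/γ_1.
Leg 2: γ = 1/√(1 − 0.978²) = 1/√0.04352 = 4.794; τ_2 = 20.42/4.794 = 4.260 ms.
Leg 3: γ = 1/√(1 − 0.960²) = 25/7 ≈ 3.571; τ_3 = 20.51/3.571 = 5.743 ms.
Total proper time: τ_1 + 4.260 + 5.743 = 16.97, so τ_1 = 16.97 − 10.00 = 6.967 ms.
γ_1 = 23.76/6.967 = 3.410; β = √(1 − 1/γ²) = √0.9140.

β = 0.956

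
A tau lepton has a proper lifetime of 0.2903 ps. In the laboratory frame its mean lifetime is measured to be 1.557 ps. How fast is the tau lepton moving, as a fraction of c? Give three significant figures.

γ = Δt/τ₀ = 1.557/0.2903 = 5.363
β = √(1 − 1/γ²) = √(1 − 0.03476) = √0.9652

v = 0.982c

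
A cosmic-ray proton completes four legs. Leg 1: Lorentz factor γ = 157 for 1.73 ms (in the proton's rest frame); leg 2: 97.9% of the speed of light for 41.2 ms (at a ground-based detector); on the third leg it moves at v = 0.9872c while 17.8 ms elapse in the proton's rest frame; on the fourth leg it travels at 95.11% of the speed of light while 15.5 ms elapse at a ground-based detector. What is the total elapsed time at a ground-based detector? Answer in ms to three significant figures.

Δt = 440 ms

Leg 1: γ = 157; Δt_1 = 157.0 × 1.73 = 271.6 ms.
Leg 2: 41.2 ms is already measured at a ground-based detector.
Leg 3: γ = 1/√(1 − 0.9872²) = 1/√0.02544 = 6.270; Δt_3 = 6.270 × 17.8 = 111.6 ms.
Leg 4: 15.5 ms is already measured at a ground-based detector.
Total: 271.6 + 41.20 + 111.6 + 15.50 ms.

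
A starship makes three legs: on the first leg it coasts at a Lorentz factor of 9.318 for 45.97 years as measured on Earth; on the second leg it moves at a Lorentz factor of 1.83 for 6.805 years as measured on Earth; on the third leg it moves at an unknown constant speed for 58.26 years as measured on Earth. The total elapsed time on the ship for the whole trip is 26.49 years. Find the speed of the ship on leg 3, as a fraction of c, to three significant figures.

β = 0.952

Leg 1: γ = 9.318; τ_1 = 45.97/9.318 = 4.933 years.
Leg 2: γ = 1.83; τ_2 = 6.805/1.830 = 3.719 years.
Leg 3: speed unknown; τ_3 = 58.26/γ_3.
Total proper time: 4.933 + 3.719 + τ_3 = 26.49, so τ_3 = 26.49 − 8.652 = 17.84 years.
γ_3 = 58.26/17.84 = 3.266; β = √(1 − 1/γ²) = √0.9063.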